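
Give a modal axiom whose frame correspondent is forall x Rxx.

□p → p

This is reflexivity; the standard corresponding axiom is T: □p → p.
Suppose □p→p is valid. At any x set V(p)={w : Rxw}. Then □p holds at x, so p holds at x, i.e. Rxx.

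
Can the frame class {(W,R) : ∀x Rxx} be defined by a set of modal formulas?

This is a Sahlqvist condition; the T axiom □q → q defines it.
Suppose □q→q is valid. At any x set V(q)={w : Rxw}. Then □q holds at x, so q holds at x, i.e. Rxx.

Yes — defined by □q → q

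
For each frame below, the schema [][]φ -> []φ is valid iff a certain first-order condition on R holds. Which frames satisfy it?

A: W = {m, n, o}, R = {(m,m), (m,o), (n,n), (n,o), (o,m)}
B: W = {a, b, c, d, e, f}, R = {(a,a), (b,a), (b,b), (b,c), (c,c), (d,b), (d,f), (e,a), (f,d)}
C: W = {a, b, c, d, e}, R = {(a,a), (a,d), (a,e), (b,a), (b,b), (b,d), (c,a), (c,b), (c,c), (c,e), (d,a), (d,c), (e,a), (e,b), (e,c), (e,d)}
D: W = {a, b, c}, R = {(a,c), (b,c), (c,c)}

The schema corresponds to density: forall x forall y (Rxy -> exists z (Rxz & Rzy)).
A: satisfies the condition.
B: fails — Rdf but no z with Rdz and Rzf.
C: satisfies the condition.
D: satisfies the condition.
Valid on: A, C, D.

A, C, D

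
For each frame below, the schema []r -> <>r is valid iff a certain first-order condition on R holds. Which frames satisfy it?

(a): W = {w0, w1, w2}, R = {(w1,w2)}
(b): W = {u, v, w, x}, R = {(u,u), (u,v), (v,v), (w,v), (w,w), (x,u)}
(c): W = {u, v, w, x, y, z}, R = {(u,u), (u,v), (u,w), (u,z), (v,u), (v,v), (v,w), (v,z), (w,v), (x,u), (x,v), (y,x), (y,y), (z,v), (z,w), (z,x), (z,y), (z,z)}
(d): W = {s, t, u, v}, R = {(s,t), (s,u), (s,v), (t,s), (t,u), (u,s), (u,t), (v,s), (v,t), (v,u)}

The schema corresponds to seriality: forall x exists y Rxy.
(a): fails — world w0 has no successor.
(b): holds.
(c): holds.
(d): holds.

(b), (c), (d)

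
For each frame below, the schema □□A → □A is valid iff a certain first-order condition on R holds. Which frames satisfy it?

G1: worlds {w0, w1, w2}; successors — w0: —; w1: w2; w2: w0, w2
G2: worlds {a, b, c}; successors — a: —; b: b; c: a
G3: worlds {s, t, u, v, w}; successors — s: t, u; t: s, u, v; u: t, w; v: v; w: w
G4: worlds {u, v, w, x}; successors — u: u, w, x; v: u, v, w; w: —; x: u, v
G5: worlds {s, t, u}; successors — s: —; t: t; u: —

Frame correspondent (Sahlqvist): ∀x ∀y (Rxy → ∃z (Rxz ∧ Rzy)) — i.e. density.
G1: holds.
G2: fails — Rca but no z with Rcz and Rza.
G3: fails — Rut but no z with Ruz and Rzt.
G4: holds.
G5: holds.
Valid on: G1, G4, G5.

G1, G4, G5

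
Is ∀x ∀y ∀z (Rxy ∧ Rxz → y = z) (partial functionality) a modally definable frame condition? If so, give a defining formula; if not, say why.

Yes — defined by ◇p → □p

The condition is partial functionality. A defining modal formula is ◇p → □p.
Suppose ◇p→□p is valid. Take Rxy, Rxz and set V(p)={y}. Then ◇p at x, so □p at x, so p at z, i.e. z=y.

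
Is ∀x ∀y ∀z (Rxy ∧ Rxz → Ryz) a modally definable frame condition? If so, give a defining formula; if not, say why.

Yes, by ◇q → □◇q

This is a Sahlqvist condition; the 5 axiom ◇q → □◇q defines it.
Suppose ◇q→□◇q is valid. Take Rxy, Rxz and set V(q)={y}. Then ◇q at x, so □◇q at x, so ◇q at z, so some w with Rzw has q; w=y, i.e. Rzy. By symmetry of the argument, Ryz.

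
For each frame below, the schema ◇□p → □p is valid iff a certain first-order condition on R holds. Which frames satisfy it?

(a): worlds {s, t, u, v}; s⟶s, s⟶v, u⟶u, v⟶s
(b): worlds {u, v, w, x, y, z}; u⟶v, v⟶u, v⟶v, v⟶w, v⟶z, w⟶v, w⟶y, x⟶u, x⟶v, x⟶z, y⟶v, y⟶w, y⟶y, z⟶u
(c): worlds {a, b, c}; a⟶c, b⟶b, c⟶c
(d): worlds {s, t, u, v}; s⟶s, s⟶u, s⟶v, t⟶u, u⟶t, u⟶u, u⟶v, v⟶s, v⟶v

The schema corresponds to the Euclidean property: ∀x ∀y ∀z (Rxy ∧ Rxz → Ryz).
(a): fails — Rsv and Rsv but not Rvv.
(b): fails — Rvz and Rvv but not Rzv.
(c): ✓.
(d): fails — Rsv and Rsu but not Rvu.
Valid on: (c).

(c)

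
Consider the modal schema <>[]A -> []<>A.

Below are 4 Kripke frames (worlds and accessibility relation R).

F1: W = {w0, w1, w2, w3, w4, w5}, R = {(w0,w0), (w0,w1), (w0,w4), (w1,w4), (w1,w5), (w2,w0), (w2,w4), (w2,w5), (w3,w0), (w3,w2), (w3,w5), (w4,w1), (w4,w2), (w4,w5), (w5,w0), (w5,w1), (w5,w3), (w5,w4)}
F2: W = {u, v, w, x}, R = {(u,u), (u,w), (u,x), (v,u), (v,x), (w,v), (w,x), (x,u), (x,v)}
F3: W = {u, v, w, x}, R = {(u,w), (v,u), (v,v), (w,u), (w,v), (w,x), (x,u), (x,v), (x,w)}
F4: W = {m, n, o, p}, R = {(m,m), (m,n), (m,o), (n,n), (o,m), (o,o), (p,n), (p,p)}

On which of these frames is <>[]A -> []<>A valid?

F1, F2

This is the axiom for convergence; its first-order frame correspondent is forall x forall y forall z (Rxy & Rxz -> exists w (Ryw & Rzw)).
F1: ✓.
F2: ✓.
F3: fails — Rvv and Rvu but v and u have no common successor.
F4: fails — Rmo and Rmn but o and n have no common successor.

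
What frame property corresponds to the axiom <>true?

seriality

◇⊤ holds at w iff w has a successor, so frame-validity of ◇⊤ is exactly seriality. Equivalently via □A → ◇A:
Suppose □A→◇A is valid. At any x set V(A)=W. Then □A at x, so ◇A at x, so x has a successor.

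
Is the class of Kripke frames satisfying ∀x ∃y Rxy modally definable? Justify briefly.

Definable; □r → ◇r defines it

Yes: it is seriality, defined by the D schema □r → ◇r.
Suppose □r→◇r is valid. At any x set V(r)=W. Then □r at x, so ◇r at x, so x has a successor.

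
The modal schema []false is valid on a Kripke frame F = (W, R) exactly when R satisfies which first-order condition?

emptiness of R: forall x forall y ~Rxy

□⊥ is valid iff no world has any successor (otherwise □⊥ fails at any world with one).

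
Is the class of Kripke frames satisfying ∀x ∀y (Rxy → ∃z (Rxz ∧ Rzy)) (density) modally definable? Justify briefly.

Definable; □□q → □q defines it

Yes: it is density, defined by the C4 schema □□q → □q.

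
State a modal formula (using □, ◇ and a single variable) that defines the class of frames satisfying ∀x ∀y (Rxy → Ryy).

□(□r → r)

A defining formula is □(□r → r) (the T□ axiom).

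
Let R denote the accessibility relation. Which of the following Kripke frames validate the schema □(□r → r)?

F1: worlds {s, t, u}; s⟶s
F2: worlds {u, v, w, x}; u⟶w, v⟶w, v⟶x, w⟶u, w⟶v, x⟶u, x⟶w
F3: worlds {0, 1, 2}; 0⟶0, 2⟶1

F1

The schema corresponds to shift-reflexivity: ∀x ∀y (Rxy → Ryy).
F1: satisfies the condition.
F2: fails — Rxw but not Rww.
F3: fails — R21 but not R11.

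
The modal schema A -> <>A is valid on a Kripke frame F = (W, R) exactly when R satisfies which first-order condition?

Replacing A by ¬A and contraposing gives the equivalent schema □A → A.
Suppose □A→A is valid. At any x set V(A)={w : Rxw}. Then □A holds at x, so A holds at x, i.e. Rxx.
The converse is a direct semantic check.
So the correspondent is reflexivity.

reflexivity: forall x Rxx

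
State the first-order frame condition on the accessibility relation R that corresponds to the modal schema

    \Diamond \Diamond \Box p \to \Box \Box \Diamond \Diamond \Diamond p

This is a Sahlqvist (Geach-type) schema ◇^2□^1p → □^2◇^3p.
First-order correspondent: \forall x \forall y \forall z ((x R^2 y \wedge x R^2 z) \to \exists w (yRw \wedge z R^3 w)).

\forall x \forall y \forall z ((x R^2 y \wedge x R^2 z) \to \exists w (yRw \wedge z R^3 w))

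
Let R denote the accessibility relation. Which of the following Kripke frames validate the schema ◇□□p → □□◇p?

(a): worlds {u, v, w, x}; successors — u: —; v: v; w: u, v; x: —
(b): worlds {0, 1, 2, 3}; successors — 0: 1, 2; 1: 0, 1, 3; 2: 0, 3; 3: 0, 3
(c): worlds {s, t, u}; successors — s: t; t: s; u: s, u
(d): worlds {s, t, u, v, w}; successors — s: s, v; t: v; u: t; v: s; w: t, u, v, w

The schema corresponds to a generalized confluence (Geach) condition: ∀x ∀y ∀z ((xRy ∧ xR²z) → ∃w (yR²w ∧ zRw)).
(a): fails — wRu, wR²v but no t with uR²t and vRt.
(b): ✓.
(c): fails — uRs, uR²s but no w with sR²w and sRw.
(d): fails — wRt, wR²t but no w* with tR²w* and tRw*.

(b)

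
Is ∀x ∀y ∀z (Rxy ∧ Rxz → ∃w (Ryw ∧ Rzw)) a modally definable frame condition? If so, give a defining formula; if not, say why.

Definable; ◇□p → □◇p defines it

This is a Sahlqvist condition; the .2 axiom ◇□p → □◇p defines it.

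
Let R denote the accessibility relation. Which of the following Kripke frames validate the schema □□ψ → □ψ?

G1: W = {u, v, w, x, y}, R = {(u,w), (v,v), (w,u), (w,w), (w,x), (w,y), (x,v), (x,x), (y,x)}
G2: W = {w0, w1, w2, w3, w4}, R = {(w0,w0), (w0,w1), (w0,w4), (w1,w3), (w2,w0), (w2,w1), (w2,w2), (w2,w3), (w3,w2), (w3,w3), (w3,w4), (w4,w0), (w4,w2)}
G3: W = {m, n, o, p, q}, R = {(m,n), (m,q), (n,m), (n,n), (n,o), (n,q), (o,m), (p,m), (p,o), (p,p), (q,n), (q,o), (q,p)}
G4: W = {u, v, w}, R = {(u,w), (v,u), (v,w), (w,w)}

G1, G2

This is the axiom for density; its first-order frame correspondent is ∀x ∀y (Rxy → ∃z (Rxz ∧ Rzy)).
G1: satisfies the condition.
G2: satisfies the condition.
G3: fails — Rom but no z with Roz and Rzm.
G4: fails — Rvu but no z with Rvz and Rzu.
Valid on: G1, G2.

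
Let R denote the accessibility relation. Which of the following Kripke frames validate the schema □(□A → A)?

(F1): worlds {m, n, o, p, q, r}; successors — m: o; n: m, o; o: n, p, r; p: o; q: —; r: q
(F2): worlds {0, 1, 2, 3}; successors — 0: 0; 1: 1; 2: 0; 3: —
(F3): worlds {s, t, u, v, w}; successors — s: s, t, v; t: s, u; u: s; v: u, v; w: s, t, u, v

Frame correspondent (Sahlqvist): ∀x ∀y (Rxy → Ryy) — i.e. shift-reflexivity.
(F1): fails — Ron but not Rnn.
(F2): satisfies the condition.
(F3): fails — Rwt but not Rtt.

(F2)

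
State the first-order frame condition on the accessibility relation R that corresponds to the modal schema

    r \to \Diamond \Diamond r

\forall x \exists w (x = w \wedge x R^2 w)

This is a Sahlqvist (Geach-type) schema ◇^0□^0r → □^0◇^2r.
First-order correspondent: \forall x \exists w (x = w \wedge x R^2 w).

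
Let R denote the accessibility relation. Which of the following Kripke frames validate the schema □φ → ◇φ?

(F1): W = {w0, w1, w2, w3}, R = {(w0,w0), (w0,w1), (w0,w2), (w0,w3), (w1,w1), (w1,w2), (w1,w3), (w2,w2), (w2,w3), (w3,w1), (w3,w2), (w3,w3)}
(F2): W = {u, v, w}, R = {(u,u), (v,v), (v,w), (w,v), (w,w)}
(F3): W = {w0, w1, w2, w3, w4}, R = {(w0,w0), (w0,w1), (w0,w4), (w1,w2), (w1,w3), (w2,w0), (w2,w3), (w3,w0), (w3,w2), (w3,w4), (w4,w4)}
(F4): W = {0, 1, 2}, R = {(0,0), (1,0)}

(F1), (F2), (F3)

This is the axiom for seriality; its first-order frame correspondent is ∀x ∃y Rxy.
(F1): holds.
(F2): holds.
(F3): holds.
(F4): fails — world 2 has no successor.
Valid on: (F1), (F2), (F3).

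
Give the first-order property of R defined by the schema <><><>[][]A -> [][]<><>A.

This is a Sahlqvist (Geach-type) schema ◇^3□^2A → □^2◇^2A.
Minimal-valuation argument: fix x; take any y with xR^3y and any z with xR^2z. Set V(A) to the set of worlds R-reachable from y in exactly 2 steps. Then □^2A holds at y, so the antecedent holds at x; validity forces ◇^2A at z, giving a w with zR^2w and yR^2w.
First-order correspondent: forall x forall y forall z ((x R^3 y & x R^2 z) -> exists w (y R^2 w & z R^2 w)).

forall x forall y forall z ((x R^3 y & x R^2 z) -> exists w (y R^2 w & z R^2 w))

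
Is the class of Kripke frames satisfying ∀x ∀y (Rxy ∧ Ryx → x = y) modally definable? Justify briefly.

Modal frame validity is preserved under surjective bounded morphisms.
The 8-cycle (worlds a,b,c,d,e,f,g,h with a→b→c→d→e→f→g→h→a) is antisymmetric. Sending even-indexed worlds to • and odd-indexed worlds to ∘ is a surjective bounded morphism onto the two-world frame with •↔∘, which is not antisymmetric.
So no modal formula (or set of formulas) defines exactly the antisymmetric frames.

No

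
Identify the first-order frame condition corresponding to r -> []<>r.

This schema is the B axiom.
It corresponds to symmetry: forall x forall y (Rxy -> Ryx).

symmetry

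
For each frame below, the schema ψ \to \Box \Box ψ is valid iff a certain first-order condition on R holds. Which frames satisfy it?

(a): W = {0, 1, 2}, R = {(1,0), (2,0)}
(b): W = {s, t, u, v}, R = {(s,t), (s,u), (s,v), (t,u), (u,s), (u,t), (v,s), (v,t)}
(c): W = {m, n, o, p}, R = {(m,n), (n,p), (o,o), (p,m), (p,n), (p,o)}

The schema corresponds to a generalized confluence (Geach) condition: \forall x \forall z (x R^2 z \to \exists w (x = w \wedge z = w)).
(a): ✓.
(b): fails — sR²t but s ≠ t.
(c): fails — mR²p but m ≠ p.
Valid on: (a).

(a)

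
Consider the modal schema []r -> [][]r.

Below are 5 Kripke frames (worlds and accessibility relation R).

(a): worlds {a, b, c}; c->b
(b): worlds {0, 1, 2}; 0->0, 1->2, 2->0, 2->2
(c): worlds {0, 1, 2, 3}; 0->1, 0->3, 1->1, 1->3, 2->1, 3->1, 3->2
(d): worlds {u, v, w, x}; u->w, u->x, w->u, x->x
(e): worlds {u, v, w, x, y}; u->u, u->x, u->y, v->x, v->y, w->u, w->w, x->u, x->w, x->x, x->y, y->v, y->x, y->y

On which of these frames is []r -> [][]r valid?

(a)

The schema corresponds to transitivity: forall x forall y forall z (Rxy & Ryz -> Rxz).
(a): holds.
(b): fails — R12 and R20 but not R10.
(c): fails — R31 and R13 but not R33.
(d): fails — Rwu and Ruw but not Rww.
(e): fails — Ryx and Rxw but not Ryw.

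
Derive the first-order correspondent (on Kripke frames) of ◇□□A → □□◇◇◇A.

∀x ∀y ∀z ((xRy ∧ xR²z) → ∃w (yR²w ∧ zR³w))

This is a Sahlqvist (Geach-type) schema ◇^1□^2A → □^2◇^3A.
Minimal-valuation argument: fix x; take any y with xR^1y and any z with xR^2z. Set V(A) to the set of worlds R-reachable from y in exactly 2 steps. Then □^2A holds at y, so the antecedent holds at x; validity forces ◇^3A at z, giving a w with zR^3w and yR^2w.
First-order correspondent: ∀x ∀y ∀z ((xRy ∧ xR²z) → ∃w (yR²w ∧ zR³w)).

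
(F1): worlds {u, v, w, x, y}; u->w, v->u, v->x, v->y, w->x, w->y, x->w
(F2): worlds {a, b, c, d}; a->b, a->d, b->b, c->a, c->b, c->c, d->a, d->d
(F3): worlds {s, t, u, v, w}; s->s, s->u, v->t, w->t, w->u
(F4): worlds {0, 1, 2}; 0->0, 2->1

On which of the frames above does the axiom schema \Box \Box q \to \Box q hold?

This is the axiom for density; its first-order frame correspondent is \forall x \forall y (Rxy \to \exists z (Rxz \wedge Rzy)).
(F1): fails — Rxw but no z with Rxz and Rzw.
(F2): satisfies the condition.
(F3): fails — Rwt but no z with Rwz and Rzt.
(F4): fails — R21 but no z with R2z and Rz1.
Valid on: (F2).

(F2)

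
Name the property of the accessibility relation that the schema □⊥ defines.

□⊥ is valid iff no world has any successor (otherwise □⊥ fails at any world with one).

emptiness of R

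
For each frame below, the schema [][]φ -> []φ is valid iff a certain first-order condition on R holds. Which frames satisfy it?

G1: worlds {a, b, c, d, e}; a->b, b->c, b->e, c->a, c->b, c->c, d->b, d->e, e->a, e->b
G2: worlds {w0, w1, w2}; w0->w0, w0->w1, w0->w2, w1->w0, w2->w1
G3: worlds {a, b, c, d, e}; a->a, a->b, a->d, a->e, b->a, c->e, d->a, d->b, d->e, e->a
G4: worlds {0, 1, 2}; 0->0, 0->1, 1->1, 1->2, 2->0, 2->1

G4

This is the axiom for density; its first-order frame correspondent is forall x forall y (Rxy -> exists z (Rxz & Rzy)).
G1: fails — Rea but no z with Rez and Rza.
G2: fails — Rw2w1 but no z with Rw2z and Rzw1.
G3: fails — Rce but no z with Rcz and Rze.
G4: holds.
Valid on: G4.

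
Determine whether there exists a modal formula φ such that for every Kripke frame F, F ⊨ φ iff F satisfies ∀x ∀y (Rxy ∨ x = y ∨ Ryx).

Any modally definable frame class is closed under disjoint unions.
Take 2 disjoint single-world reflexive frames: each is trivially connected, but their disjoint union has 2 worlds with no edge between distinct components, so it is not connected.
So the class is not modally definable.

No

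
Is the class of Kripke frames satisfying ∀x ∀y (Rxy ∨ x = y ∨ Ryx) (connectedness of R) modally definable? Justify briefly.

Not modally definable

Any modally definable frame class is closed under disjoint unions.
Take 4 disjoint single-world reflexive frames: each is trivially connected, but their disjoint union has 4 worlds with no edge between distinct components, so it is not connected.
So the class is not modally definable.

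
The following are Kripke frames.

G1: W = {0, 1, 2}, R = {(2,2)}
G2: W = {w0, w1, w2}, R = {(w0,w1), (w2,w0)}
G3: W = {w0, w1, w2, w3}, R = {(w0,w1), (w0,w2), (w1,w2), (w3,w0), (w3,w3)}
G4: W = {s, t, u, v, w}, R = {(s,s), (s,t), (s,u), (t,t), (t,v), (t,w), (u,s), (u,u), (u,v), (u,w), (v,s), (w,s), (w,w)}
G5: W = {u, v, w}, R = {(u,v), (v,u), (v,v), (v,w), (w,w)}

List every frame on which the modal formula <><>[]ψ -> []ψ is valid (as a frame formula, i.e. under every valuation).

Frame correspondent (Sahlqvist): forall x forall y forall z ((x R^2 y & xRz) -> exists w (yRw & z = w)) — i.e. a generalized confluence (Geach) condition.
G1: condition met.
G2: fails — w2R²w1, w2Rw0 but no w with w1Rw and w0=w.
G3: fails — w0R²w2, w0Rw1 but no w with w2Rw and w1=w.
G4: fails — sR²t, sRs but no w* with tRw* and s=w*.
G5: fails — uR²w, uRv but no t with wRt and v=t.
Valid on: G1.

G1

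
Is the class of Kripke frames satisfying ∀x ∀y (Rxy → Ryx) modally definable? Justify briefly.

Definable; q → □◇q defines it

Yes: it is symmetry, defined by the B schema q → □◇q.
Suppose q→□◇q is valid. Take Rxy and set V(q)={x}. Then q at x, so □◇q at x, so ◇q at y, so some z with Ryz has q; z=x, i.e. Ryx.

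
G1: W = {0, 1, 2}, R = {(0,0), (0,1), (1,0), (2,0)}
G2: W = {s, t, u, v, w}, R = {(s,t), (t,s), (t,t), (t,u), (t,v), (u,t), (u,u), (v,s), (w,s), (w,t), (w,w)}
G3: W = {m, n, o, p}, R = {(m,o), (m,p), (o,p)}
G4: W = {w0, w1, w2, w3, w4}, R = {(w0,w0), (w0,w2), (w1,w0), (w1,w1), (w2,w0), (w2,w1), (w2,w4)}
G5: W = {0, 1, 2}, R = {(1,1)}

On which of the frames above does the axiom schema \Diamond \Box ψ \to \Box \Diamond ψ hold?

G1, G5

The schema corresponds to convergence: \forall x \forall y \forall z (Rxy \wedge Rxz \to \exists w (Ryw \wedge Rzw)).
G1: condition met.
G2: fails — Rtv and Rts but v and s have no common successor.
G3: fails — Rmo and Rmp but o and p have no common successor.
G4: fails — Rw2w4 and Rw2w4 but w4 and w4 have no common successor.
G5: condition met.
Valid on: G1, G5.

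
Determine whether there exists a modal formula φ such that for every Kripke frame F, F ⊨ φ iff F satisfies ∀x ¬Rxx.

Not definable by any modal formula

If a class were modally definable it would be closed under surjective bounded morphisms (Goldblatt–Thomason).
The 2-cycle (worlds a,b with a→b→a) is irreflexive, and the map sending every world to a single reflexive point • is a surjective bounded morphism (forth: every edge maps to (•,•); back: every world has a successor). So any modal formula valid on the 2-cycle is also valid on the reflexive point, which is not irreflexive.
So the class is not modally definable.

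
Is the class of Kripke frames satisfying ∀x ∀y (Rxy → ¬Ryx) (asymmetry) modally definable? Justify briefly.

No

Any modally definable frame class is closed under surjective bounded morphisms.
The 3-cycle (worlds a,b,c with a→b→c→a) is asymmetric. Mapping every world to a single reflexive point • is a surjective bounded morphism, and the reflexive point is not asymmetric (R•• but asymmetry requires ¬R••).
Hence asymmetry is not modally definable.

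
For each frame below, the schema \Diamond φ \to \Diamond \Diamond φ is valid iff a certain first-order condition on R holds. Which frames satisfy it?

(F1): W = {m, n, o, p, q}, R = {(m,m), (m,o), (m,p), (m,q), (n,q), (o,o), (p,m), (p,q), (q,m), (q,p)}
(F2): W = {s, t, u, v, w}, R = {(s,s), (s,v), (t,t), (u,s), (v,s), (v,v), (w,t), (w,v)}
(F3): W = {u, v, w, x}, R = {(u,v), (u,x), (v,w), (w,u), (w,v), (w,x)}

The schema corresponds to a generalized confluence (Geach) condition: \forall x \forall y (xRy \to \exists w (y = w \wedge x R^2 w)).
(F1): fails — nRq but no w with q=w and nR²w.
(F2): holds.
(F3): fails — uRv but no t with v=t and uR²t.
Valid on: (F2).

(F2)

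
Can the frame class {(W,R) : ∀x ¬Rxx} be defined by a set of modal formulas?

Not definable by any modal formula

Modal frame validity is preserved under surjective bounded morphisms.
The 4-cycle (worlds w0,w1,w2,w3 with w0→w1→w2→w3→w0) is irreflexive, and the map sending every world to a single reflexive point • is a surjective bounded morphism (forth: every edge maps to (•,•); back: every world has a successor). So any modal formula valid on the 4-cycle is also valid on the reflexive point, which is not irreflexive.
So no modal formula (or set of formulas) defines exactly the irreflexive frames.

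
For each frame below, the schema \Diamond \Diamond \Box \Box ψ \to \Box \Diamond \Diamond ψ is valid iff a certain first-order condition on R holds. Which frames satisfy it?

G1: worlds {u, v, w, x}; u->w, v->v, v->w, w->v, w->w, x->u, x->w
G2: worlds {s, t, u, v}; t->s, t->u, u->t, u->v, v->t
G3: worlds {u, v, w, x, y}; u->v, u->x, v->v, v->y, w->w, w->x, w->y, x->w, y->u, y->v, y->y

G1, G3

This is the axiom for a generalized confluence (Geach) condition; its first-order frame correspondent is \forall x \forall y \forall z ((x R^2 y \wedge xRz) \to \exists w (y R^2 w \wedge z R^2 w)).
G1: ✓.
G2: fails — tR²t, tRs but no w with tR²w and sR²w.
G3: ✓.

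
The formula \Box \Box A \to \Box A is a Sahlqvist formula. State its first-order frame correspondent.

density

Suppose □□A→□A is valid. Take Rxy and set V(A)={w : xR²w}. Then □□A at x, so □A at x, so A at y, i.e. ∃z(Rxz∧Rzy).
The converse is a direct semantic check.
So the correspondent is density.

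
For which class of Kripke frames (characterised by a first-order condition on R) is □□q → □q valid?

This is the C4 axiom.
It corresponds to density: ∀x ∀y (Rxy → ∃z (Rxz ∧ Rzy)).

density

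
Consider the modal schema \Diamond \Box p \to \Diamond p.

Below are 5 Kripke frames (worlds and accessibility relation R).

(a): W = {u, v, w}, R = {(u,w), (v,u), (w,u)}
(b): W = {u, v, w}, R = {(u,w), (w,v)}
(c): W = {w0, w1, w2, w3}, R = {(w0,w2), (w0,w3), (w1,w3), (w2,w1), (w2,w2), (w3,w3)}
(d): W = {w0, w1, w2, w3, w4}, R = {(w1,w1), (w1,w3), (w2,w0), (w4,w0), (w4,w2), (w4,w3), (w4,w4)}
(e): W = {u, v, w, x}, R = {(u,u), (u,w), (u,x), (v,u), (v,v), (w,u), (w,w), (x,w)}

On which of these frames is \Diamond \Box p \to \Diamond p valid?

Frame correspondent (Sahlqvist): \forall x \forall y (xRy \to \exists w (yRw \wedge xRw)) — i.e. a generalized confluence (Geach) condition.
(a): fails — uRw but no t with wRt and uRt.
(b): fails — uRw but no t with wRt and uRt.
(c): fails — w2Rw1 but no w with w1Rw and w2Rw.
(d): fails — w1Rw3 but no w with w3Rw and w1Rw.
(e): condition met.

(e)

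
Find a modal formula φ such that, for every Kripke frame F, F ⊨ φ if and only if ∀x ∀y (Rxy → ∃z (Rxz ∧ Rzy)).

This is density; the standard corresponding axiom is C4: □□p → □p.

□□p → □p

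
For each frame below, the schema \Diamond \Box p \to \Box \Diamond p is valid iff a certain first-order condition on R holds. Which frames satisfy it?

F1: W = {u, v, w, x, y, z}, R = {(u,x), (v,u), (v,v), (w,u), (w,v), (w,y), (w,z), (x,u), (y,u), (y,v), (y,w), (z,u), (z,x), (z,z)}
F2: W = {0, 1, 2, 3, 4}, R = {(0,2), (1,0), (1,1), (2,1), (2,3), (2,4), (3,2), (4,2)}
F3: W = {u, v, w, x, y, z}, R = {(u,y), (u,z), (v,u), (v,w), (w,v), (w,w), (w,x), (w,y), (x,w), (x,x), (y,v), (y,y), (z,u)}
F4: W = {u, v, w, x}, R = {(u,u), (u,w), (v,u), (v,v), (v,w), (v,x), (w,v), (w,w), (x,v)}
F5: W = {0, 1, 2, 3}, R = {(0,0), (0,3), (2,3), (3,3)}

F5

The schema corresponds to convergence: \forall x \forall y \forall z (Rxy \wedge Rxz \to \exists w (Ryw \wedge Rzw)).
F1: fails — Rvv and Rvu but v and u have no common successor.
F2: fails — R10 and R11 but 0 and 1 have no common successor.
F3: fails — Ruz and Ruy but z and y have no common successor.
F4: fails — Rvu and Rvx but u and x have no common successor.
F5: ✓.
Valid on: F5.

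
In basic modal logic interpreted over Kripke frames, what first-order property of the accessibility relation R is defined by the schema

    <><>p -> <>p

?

Transitivity

Equivalently (dual form): □p → □□p.
Suppose □p→□□p is valid. Take Rxy, Ryz and set V(p)={w : Rxw}. Then □p at x, so □□p at x, so □p at y, so p at z, i.e. Rxz.
Conversely, on a frame with transitivity the schema holds at every world under every valuation.
So the correspondent is transitivity.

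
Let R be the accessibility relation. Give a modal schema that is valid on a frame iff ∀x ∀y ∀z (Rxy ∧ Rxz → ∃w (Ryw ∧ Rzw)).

◇□p → □◇p

This is convergence; the standard corresponding axiom is .2: ◇□p → □◇p.
Suppose ◇□p→□◇p is valid. Take Rxy, Rxz and set V(p)={w : Ryw}. Then □p at y so ◇□p at x, so □◇p at x, so ◇p at z, giving w with Rzw and Ryw.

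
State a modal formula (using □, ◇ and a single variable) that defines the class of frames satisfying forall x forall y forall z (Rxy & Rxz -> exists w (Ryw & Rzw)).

The condition is convergence. The .2 schema ◇□s → □◇s defines it.
Suppose ◇□s→□◇s is valid. Take Rxy, Rxz and set V(s)={w : Ryw}. Then □s at y so ◇□s at x, so □◇s at x, so ◇s at z, giving w with Rzw and Ryw.

◇□s → □◇s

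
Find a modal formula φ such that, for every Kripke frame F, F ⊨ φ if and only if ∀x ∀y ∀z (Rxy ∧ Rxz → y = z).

◇s → □s

A defining formula is ◇s → □s (the CD axiom).
Suppose ◇s→□s is valid. Take Rxy, Rxz and set V(s)={y}. Then ◇s at x, so □s at x, so s at z, i.e. z=y.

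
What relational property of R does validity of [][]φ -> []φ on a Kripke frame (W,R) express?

This is the C4 axiom.
It corresponds to density: forall x forall y (Rxy -> exists z (Rxz & Rzy)).

density: forall x forall y (Rxy -> exists z (Rxz & Rzy))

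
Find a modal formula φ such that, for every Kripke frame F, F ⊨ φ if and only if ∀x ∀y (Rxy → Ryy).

A defining formula is □(□q → q) (the T□ axiom).
Suppose □(□q→q) is valid. Take Rxy and set V(q)={w : Ryw}. Then at y, □q holds; since □(□q→q) at x, □q→q at y, so q at y, i.e. Ryy.

□(□q → q)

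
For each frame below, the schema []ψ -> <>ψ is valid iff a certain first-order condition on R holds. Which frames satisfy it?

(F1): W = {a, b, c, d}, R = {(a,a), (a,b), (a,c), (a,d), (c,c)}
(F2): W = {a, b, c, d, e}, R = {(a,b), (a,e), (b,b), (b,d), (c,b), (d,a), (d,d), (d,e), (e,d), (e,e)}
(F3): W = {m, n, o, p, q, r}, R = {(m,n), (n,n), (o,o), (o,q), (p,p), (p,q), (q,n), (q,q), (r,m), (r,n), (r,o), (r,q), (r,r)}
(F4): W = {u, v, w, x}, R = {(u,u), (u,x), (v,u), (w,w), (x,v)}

(F2), (F3), (F4)

Frame correspondent (Sahlqvist): forall x exists y Rxy — i.e. seriality.
(F1): fails — world b has no successor.
(F2): holds.
(F3): holds.
(F4): holds.
Valid on: (F2), (F3), (F4).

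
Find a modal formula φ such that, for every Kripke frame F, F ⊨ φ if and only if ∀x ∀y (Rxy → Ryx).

A defining formula is p → □◇p (the B axiom).
Suppose p→□◇p is valid. Take Rxy and set V(p)={x}. Then p at x, so □◇p at x, so ◇p at y, so some z with Ryz has p; z=x, i.e. Ryx.

p → □◇p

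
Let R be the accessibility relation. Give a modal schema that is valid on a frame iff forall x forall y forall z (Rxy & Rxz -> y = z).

The condition is partial functionality. The CD schema ◇p → □p defines it.
Suppose ◇p→□p is valid. Take Rxy, Rxz and set V(p)={y}. Then ◇p at x, so □p at x, so p at z, i.e. z=y.

◇p → □p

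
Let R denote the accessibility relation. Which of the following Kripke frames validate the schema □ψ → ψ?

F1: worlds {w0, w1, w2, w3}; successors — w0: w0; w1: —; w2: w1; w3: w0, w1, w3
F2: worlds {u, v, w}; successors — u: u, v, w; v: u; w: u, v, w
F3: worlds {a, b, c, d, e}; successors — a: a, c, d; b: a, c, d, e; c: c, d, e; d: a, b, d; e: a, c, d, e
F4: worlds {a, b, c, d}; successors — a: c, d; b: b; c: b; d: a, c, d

This is the axiom for reflexivity; its first-order frame correspondent is ∀x Rxx.
F1: fails — world w1 does not see itself.
F2: fails — world v does not see itself.
F3: fails — world b does not see itself.
F4: fails — world a does not see itself.

none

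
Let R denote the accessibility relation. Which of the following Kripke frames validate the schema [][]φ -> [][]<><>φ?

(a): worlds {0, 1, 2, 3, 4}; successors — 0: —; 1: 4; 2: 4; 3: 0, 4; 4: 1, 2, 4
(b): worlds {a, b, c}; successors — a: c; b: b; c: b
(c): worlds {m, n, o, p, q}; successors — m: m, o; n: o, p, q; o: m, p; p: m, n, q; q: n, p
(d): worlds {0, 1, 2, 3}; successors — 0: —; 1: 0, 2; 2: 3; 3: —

(a), (b), (c)

The schema corresponds to a generalized confluence (Geach) condition: forall x forall z (x R^2 z -> exists w (x R^2 w & z R^2 w)).
(a): holds.
(b): holds.
(c): holds.
(d): fails — 1R²3 but no w with 1R²w and 3R²w.
Valid on: (a), (b), (c).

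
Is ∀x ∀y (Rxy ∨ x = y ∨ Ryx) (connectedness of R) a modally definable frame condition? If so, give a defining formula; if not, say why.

No

Any modally definable frame class is closed under disjoint unions.
Take 3 disjoint single-world reflexive frames: each is trivially connected, but their disjoint union has 3 worlds with no edge between distinct components, so it is not connected.
So no modal formula (or set of formulas) defines exactly the connected frames.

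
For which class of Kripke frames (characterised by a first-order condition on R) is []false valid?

Emptiness of R

□⊥ is valid iff no world has any successor (otherwise □⊥ fails at any world with one).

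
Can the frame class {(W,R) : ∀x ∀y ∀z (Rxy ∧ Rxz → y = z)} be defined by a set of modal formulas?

Definable; ◇r → □r defines it

Yes: it is partial functionality, defined by the CD schema ◇r → □r.
Suppose ◇r→□r is valid. Take Rxy, Rxz and set V(r)={y}. Then ◇r at x, so □r at x, so r at z, i.e. z=y.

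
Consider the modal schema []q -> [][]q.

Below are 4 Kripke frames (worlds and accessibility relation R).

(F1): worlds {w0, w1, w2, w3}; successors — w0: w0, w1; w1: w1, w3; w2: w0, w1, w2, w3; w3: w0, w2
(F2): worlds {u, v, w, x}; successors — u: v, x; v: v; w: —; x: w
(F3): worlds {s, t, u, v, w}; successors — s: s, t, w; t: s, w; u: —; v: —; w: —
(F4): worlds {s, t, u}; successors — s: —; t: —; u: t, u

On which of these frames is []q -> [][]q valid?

The schema corresponds to transitivity: forall x forall y forall z (Rxy & Ryz -> Rxz).
(F1): fails — Rw3w2 and Rw2w1 but not Rw3w1.
(F2): fails — Rux and Rxw but not Ruw.
(F3): fails — Rts and Rst but not Rtt.
(F4): satisfies the condition.

(F4)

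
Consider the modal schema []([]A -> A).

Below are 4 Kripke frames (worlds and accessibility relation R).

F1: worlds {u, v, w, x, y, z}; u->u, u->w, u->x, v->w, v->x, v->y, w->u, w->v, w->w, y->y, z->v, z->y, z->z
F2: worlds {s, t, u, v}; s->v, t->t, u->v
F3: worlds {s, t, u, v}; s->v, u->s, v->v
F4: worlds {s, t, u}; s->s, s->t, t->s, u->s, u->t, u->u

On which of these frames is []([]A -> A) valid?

The schema corresponds to shift-reflexivity: forall x forall y (Rxy -> Ryy).
F1: fails — Rvx but not Rxx.
F2: fails — Ruv but not Rvv.
F3: fails — Rus but not Rss.
F4: fails — Rut but not Rtt.

none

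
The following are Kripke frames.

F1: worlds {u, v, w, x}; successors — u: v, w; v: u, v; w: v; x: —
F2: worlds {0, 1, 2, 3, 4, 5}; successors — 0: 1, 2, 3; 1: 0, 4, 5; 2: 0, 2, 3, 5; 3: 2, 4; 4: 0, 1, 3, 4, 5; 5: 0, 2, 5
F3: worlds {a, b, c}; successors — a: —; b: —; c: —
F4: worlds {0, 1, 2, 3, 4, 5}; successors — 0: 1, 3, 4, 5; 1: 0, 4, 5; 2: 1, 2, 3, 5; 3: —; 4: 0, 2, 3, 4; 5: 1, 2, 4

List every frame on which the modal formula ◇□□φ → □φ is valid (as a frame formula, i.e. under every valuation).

The schema corresponds to a generalized confluence (Geach) condition: ∀x ∀y ∀z ((xRy ∧ xRz) → ∃w (yR²w ∧ z = w)).
F1: fails — uRw, uRw but no t with wR²t and w=t.
F2: fails — 1R5, 1R4 but no w with 5R²w and 4=w.
F3: ✓.
F4: fails — 0R3, 0R1 but no w with 3R²w and 1=w.
Valid on: F3.

F3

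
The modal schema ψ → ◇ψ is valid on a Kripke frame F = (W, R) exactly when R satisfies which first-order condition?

reflexivity

This is a form of the T axiom.
Its frame correspondent is reflexivity — ∀x Rxx.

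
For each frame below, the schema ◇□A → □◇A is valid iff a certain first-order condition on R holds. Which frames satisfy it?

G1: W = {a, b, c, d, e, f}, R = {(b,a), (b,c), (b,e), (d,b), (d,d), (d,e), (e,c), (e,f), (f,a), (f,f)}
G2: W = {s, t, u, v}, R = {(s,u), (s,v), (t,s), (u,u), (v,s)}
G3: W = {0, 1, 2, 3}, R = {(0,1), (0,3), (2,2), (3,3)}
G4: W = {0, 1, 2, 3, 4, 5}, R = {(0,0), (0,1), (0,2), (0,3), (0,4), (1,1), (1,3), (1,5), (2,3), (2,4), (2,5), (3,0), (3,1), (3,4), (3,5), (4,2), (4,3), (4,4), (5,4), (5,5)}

The schema corresponds to convergence: ∀x ∀y ∀z (Rxy ∧ Rxz → ∃w (Ryw ∧ Rzw)).
G1: fails — Rbc and Rbc but c and c have no common successor.
G2: fails — Rsv and Rsu but v and u have no common successor.
G3: fails — R01 and R01 but 1 and 1 have no common successor.
G4: satisfies the condition.
Valid on: G4.

G4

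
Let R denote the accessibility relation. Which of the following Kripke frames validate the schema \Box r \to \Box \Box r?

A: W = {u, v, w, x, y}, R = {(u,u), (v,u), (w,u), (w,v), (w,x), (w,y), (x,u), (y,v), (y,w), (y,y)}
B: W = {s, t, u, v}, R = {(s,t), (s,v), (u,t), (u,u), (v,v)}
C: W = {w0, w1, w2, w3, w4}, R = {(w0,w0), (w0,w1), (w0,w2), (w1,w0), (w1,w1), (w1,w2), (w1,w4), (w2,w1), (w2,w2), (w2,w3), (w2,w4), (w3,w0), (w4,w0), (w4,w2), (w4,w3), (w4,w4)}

B

The schema corresponds to transitivity: \forall x \forall y \forall z (Rxy \wedge Ryz \to Rxz).
A: fails — Ryw and Rwu but not Ryu.
B: satisfies the condition.
C: fails — Rw1w2 and Rw2w3 but not Rw1w3.
Valid on: B.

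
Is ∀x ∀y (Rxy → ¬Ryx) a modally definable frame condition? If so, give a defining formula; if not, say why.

Modal frame validity is preserved under surjective bounded morphisms.
The 4-cycle (worlds s,t,u,v with s→t→u→v→s) is asymmetric. Mapping every world to a single reflexive point • is a surjective bounded morphism, and the reflexive point is not asymmetric (R•• but asymmetry requires ¬R••).
So no modal formula (or set of formulas) defines exactly the asymmetric frames.

Not modally definable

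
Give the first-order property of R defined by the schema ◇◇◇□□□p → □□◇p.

This is a Sahlqvist (Geach-type) schema ◇^3□^3p → □^2◇^1p.
Minimal-valuation argument: fix x; take any y with xR^3y and any z with xR^2z. Set V(p) to the set of worlds R-reachable from y in exactly 3 steps. Then □^3p holds at y, so the antecedent holds at x; validity forces ◇^1p at z, giving a w with zR^1w and yR^3w.
First-order correspondent: ∀x ∀y ∀z ((xR³y ∧ xR²z) → ∃w (yR³w ∧ zRw)).

∀x ∀y ∀z ((xR³y ∧ xR²z) → ∃w (yR³w ∧ zRw))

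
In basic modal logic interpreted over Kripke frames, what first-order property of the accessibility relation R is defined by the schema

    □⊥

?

emptiness of R: ∀x ∀y ¬Rxy

□⊥ is valid iff no world has any successor (otherwise □⊥ fails at any world with one).
Conversely, any frame satisfying ∀x ∀y ¬Rxy validates the schema.
So the correspondent is emptiness of R.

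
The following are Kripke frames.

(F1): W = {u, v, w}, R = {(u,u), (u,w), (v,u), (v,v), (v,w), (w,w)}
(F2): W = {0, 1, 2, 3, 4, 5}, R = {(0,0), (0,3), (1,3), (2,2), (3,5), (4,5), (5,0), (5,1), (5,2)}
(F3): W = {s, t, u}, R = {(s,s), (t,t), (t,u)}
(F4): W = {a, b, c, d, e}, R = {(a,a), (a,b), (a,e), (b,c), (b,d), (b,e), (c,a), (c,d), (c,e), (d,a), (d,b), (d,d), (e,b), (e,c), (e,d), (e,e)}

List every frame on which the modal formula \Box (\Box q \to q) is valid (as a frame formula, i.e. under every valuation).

(F1)

Frame correspondent (Sahlqvist): \forall x \forall y (Rxy \to Ryy) — i.e. shift-reflexivity.
(F1): ✓.
(F2): fails — R51 but not R11.
(F3): fails — Rtu but not Ruu.
(F4): fails — Rbc but not Rcc.
Valid on: (F1).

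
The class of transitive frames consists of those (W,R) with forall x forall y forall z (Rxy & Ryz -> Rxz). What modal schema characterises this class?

A defining formula is □ψ → □□ψ (the 4 axiom).
Suppose □ψ→□□ψ is valid. Take Rxy, Ryz and set V(ψ)={w : Rxw}. Then □ψ at x, so □□ψ at x, so □ψ at y, so ψ at z, i.e. Rxz.

□ψ → □□ψ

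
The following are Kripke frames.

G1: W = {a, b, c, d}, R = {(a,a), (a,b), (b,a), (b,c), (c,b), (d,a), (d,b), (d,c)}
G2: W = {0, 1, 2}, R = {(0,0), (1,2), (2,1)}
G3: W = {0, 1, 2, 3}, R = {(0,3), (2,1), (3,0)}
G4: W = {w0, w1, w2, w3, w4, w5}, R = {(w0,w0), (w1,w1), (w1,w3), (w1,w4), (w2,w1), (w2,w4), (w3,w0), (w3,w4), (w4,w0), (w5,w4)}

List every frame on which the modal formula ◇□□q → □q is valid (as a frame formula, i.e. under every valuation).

Frame correspondent (Sahlqvist): ∀x ∀y ∀z ((xRy ∧ xRz) → ∃w (yR²w ∧ z = w)) — i.e. a generalized confluence (Geach) condition.
G1: fails — dRb, dRc but no w with bR²w and c=w.
G2: holds.
G3: fails — 2R1, 2R1 but no w with 1R²w and 1=w.
G4: fails — w1Rw3, w1Rw1 but no w with w3R²w and w1=w.

G2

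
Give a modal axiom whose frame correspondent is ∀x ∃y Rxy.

□s → ◇s

This is seriality; the standard corresponding axiom is D: □s → ◇s.
Suppose □s→◇s is valid. At any x set V(s)=W. Then □s at x, so ◇s at x, so x has a successor.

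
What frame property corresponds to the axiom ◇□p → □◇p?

convergence: ∀x ∀y ∀z (Rxy ∧ Rxz → ∃w (Ryw ∧ Rzw))

Suppose ◇□p→□◇p is valid. Take Rxy, Rxz and set V(p)={w : Ryw}. Then □p at y so ◇□p at x, so □◇p at x, so ◇p at z, giving w with Rzw and Ryw.
The converse is a direct semantic check.
So the correspondent is convergence.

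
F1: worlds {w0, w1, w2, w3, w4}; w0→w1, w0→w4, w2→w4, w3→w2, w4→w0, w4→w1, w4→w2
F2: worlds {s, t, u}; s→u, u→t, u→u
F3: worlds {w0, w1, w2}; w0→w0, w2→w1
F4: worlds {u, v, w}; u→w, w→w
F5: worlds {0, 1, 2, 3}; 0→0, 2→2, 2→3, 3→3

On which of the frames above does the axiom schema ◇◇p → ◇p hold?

This is the axiom for transitivity; its first-order frame correspondent is ∀x ∀y ∀z (Rxy ∧ Ryz → Rxz).
F1: fails — Rw0w4 and Rw4w0 but not Rw0w0.
F2: fails — Rsu and Rut but not Rst.
F3: satisfies the condition.
F4: satisfies the condition.
F5: satisfies the condition.

F3, F4, F5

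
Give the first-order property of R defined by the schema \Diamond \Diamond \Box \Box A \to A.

This is a Sahlqvist (Geach-type) schema ◇^2□^2A → □^0◇^0A.
First-order correspondent: \forall x \forall y (x R^2 y \to \exists w (y R^2 w \wedge x = w)).

\forall x \forall y (x R^2 y \to \exists w (y R^2 w \wedge x = w))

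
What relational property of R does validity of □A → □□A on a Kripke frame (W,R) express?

This is the 4 axiom.
Its frame correspondent is transitivity — ∀x ∀y ∀z (Rxy ∧ Ryz → Rxz).

Transitivity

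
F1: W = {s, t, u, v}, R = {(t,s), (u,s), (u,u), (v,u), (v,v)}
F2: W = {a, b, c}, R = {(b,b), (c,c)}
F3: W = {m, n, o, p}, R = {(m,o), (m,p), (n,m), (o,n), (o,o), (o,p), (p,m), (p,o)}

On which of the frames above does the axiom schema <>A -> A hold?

F2

The schema corresponds to a generalized confluence (Geach) condition: forall x forall y (xRy -> exists w (y = w & x = w)).
F1: fails — tRs but s ≠ t.
F2: condition met.
F3: fails — mRo but o ≠ m.
Valid on: F2.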